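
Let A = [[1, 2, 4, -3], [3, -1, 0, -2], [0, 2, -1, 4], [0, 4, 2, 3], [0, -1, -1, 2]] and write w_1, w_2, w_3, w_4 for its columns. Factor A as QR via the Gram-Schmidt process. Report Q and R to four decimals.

e_1 = w_1/‖w_1‖ = (1, 3, 0, 0, 0)/3.1623 = (0.3162, 0.9487, 0.0000, 0.0000, 0.0000).
r_{12} = e_1·w_2 = -0.3162.
u_2 = w_2 + 0.3162·e_1 = (2.1000, -0.7000, 2.0000, 4.0000, -1.0000).
‖u_2‖ = 5.0892, so e_2 = (0.4126, -0.1375, 0.3930, 0.7860, -0.1965).
r_{13} = e_1·w_3 = 1.2649; r_{23} = e_2·w_3 = 3.0260.
u_3 = w_3 − 1.2649·e_1 − 3.0260·e_2 = (2.3514, -0.7838, -2.1892, -0.3784, -0.4054).
‖u_3‖ = 3.3531, so e_3 = (0.7012, -0.2337, -0.6529, -0.1128, -0.1209).
r_{14} = e_1·w_4 = -2.8460; r_{24} = e_2·w_4 = 2.5741; r_{34} = e_3·w_4 = -4.8281.
u_4 = w_4 + 2.8460·e_1 − 2.5741·e_2 + 4.8281·e_3 = (0.2236, -0.0745, -0.1638, 0.4320, 1.9220).
‖u_4‖ = 1.9908, so e_4 = (0.1123, -0.0374, -0.0823, 0.2170, 0.9655).

Q = [[0.3162, 0.4126, 0.7012, 0.1123], [0.9487, -0.1375, -0.2337, -0.0374], [0.0000, 0.3930, -0.6529, -0.0823], [0.0000, 0.7860, -0.1128, 0.2170], [0.0000, -0.1965, -0.1209, 0.9655]], R = [[3.1623, -0.3162, 1.2649, -2.8460], [0.0000, 5.0892, 3.0260, 2.5741], [0.0000, 0.0000, 3.3531, -4.8281], [0.0000, 0.0000, 0.0000, 1.9908]]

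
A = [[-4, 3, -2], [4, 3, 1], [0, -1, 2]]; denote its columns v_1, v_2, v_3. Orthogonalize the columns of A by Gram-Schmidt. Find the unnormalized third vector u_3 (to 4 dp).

u_3 = (0.2895, 0.2895, 1.7368)

v_1 = (-4, 4, 0); ‖v_1‖ = 5.6569, so e_1 = (-0.7071, 0.7071, 0.0000).
e_1·v_2 = (-0.7071)·3 + 0.7071·3 + 0.0000·(-1) = 0.0000.
u_2 = v_2 + 0.0000·e_1 = (3.0000, 3.0000, -1.0000).
‖u_2‖ = 4.3589, so e_2 = (0.6882, 0.6882, -0.2294).
e_1·v_3 = (-0.7071)·(-2) + 0.7071·1 + 0.0000·2 = 2.1213; e_2·v_3 = 0.6882·(-2) + 0.6882·1 + (-0.2294)·2 = -1.1471.
u_3 = v_3 − 2.1213·e_1 + 1.1471·e_2 = (0.2895, 0.2895, 1.7368).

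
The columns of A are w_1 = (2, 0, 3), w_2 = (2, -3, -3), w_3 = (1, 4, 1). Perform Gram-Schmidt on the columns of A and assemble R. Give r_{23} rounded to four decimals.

w_1 = (2, 0, 3); ‖w_1‖ = 3.6056, so e_1 = (0.5547, 0.0000, 0.8321).
e_1·w_2 = 0.5547·2 + 0.0000·(-3) + 0.8321·(-3) = -1.3868.
u_2 = w_2 + 1.3868·e_1 = (2.7692, -3.0000, -1.8462).
‖u_2‖ = 4.4807, so e_2 = (0.6180, -0.6695, -0.4120).
r_{23} = e_2·w_3 = -2.4721.

r_{23} = -2.4721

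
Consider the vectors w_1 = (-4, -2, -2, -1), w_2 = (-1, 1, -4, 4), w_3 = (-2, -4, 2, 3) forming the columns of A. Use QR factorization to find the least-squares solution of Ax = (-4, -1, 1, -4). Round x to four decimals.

e_1 = w_1/‖w_1‖ = (-4, -2, -2, -1)/5.0000 = (-0.8000, -0.4000, -0.4000, -0.2000).
r_{12} = e_1·w_2 = 1.2000.
u_2 = w_2 − 1.2000·e_1 = (-0.0400, 1.4800, -3.5200, 4.2400).
‖u_2‖ = 5.7061, so e_2 = (-0.0070, 0.2594, -0.6169, 0.7431).
r_{13} = e_1·w_3 = 1.8000; r_{23} = e_2·w_3 = -0.0280.
u_3 = w_3 − 1.8000·e_1 + 0.0280·e_2 = (-0.5602, -3.2727, 2.7027, 3.3808).
‖u_3‖ = 5.4552, so e_3 = (-0.1027, -0.5999, 0.4954, 0.6197).
Qᵀb = (4.0000, -3.8204, -0.9729).
Back-substitute: x_3 = -0.9729/5.4552 = -0.1783.
x_2 = (-3.8204 + 0.0280·(-0.1783))/5.7061 = -0.6704.
x_1 = (4.0000 − 1.2000·(-0.6704) − 1.8000·(-0.1783))/5.0000 = 1.0251.

x = (1.0251, -0.6704, -0.1783)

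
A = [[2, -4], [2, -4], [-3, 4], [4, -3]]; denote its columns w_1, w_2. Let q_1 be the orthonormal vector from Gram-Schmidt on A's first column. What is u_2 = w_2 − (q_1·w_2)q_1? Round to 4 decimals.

w_1 = (2, 2, -3, 4); ‖w_1‖ = 5.7446, so q_1 = (0.3482, 0.3482, -0.5222, 0.6963).
q_1·w_2 = 0.3482·(-4) + 0.3482·(-4) + (-0.5222)·4 + 0.6963·(-3) = -6.9631.
u_2 = w_2 + 6.9631·q_1 = (-1.5758, -1.5758, 0.3636, 1.8485).

u_2 = (-1.5758, -1.5758, 0.3636, 1.8485)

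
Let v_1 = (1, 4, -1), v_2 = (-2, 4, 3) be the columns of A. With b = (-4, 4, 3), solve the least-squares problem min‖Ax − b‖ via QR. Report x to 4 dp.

e_1 = v_1/‖v_1‖ = (1, 4, -1)/4.2426 = (0.2357, 0.9428, -0.2357).
r_{12} = e_1·v_2 = 2.5927.
u_2 = v_2 − 2.5927·e_1 = (-2.6111, 1.5556, 3.6111).
‖u_2‖ = 4.7199, so e_2 = (-0.5532, 0.3296, 0.7651).
Qᵀb = (2.1213, 5.8264).
Back-substitute: x_2 = 5.8264/4.7199 = 1.2344.
x_1 = (2.1213 − 2.5927·1.2344)/4.2426 = -0.2544.

x = (-0.2544, 1.2344)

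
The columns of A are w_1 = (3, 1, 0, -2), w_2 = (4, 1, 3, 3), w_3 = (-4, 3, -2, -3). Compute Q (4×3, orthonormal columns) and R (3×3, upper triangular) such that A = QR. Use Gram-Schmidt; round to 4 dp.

w_1 = (3, 1, 0, -2); ‖w_1‖ = 3.7417, so q_1 = (0.8018, 0.2673, 0.0000, -0.5345).
q_1·w_2 = 0.8018·4 + 0.2673·1 + 0.0000·3 + (-0.5345)·3 = 1.8708.
u_2 = w_2 − 1.8708·q_1 = (2.5000, 0.5000, 3.0000, 4.0000).
‖u_2‖ = 5.6125, so q_2 = (0.4454, 0.0891, 0.5345, 0.7127).
q_1·w_3 = 0.8018·(-4) + 0.2673·3 + 0.0000·(-2) + (-0.5345)·(-3) = -0.8018; q_2·w_3 = 0.4454·(-4) + 0.0891·3 + 0.5345·(-2) + 0.7127·(-3) = -4.7216.
u_3 = w_3 + 0.8018·q_1 + 4.7216·q_2 = (-1.2540, 3.6349, 0.5238, -0.0635).
‖u_3‖ = 3.8812, so q_3 = (-0.3231, 0.9366, 0.1350, -0.0164).

Q = [[0.8018, 0.4454, -0.3231], [0.2673, 0.0891, 0.9366], [0.0000, 0.5345, 0.1350], [-0.5345, 0.7127, -0.0164]], R = [[3.7417, 1.8708, -0.8018], [0.0000, 5.6125, -4.7216], [0.0000, 0.0000, 3.8812]]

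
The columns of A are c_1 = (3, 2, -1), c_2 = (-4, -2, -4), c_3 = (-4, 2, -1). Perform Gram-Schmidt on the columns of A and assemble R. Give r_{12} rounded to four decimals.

q_1 = c_1/‖c_1‖ = (3, 2, -1)/3.7417 = (0.8018, 0.5345, -0.2673).
r_{12} = q_1·c_2 = -3.2071.

r_{12} = -3.2071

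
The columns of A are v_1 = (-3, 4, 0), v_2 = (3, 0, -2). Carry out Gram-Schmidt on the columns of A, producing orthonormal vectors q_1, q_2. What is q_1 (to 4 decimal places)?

q_1 = (-0.6000, 0.8000, 0.0000)

v_1 = (-3, 4, 0); ‖v_1‖ = 5.0000, so q_1 = (-0.6000, 0.8000, 0.0000).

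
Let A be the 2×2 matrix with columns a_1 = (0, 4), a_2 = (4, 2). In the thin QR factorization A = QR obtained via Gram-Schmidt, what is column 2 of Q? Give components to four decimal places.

q_2 = (1.0000, 0.0000)

a_1 = (0, 4); ‖a_1‖ = 4.0000, so q_1 = (0.0000, 1.0000).
q_1·a_2 = 0.0000·4 + 1.0000·2 = 2.0000.
u_2 = a_2 − 2.0000·q_1 = (4.0000, 0.0000).
‖u_2‖ = 4.0000, so q_2 = (1.0000, 0.0000).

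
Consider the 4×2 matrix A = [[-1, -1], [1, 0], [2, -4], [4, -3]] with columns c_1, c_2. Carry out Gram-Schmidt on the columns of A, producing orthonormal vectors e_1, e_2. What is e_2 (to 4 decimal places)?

e_2 = (-0.6018, 0.2789, -0.7339, 0.1468)

e_1 = c_1/‖c_1‖ = (-1, 1, 2, 4)/4.6904 = (-0.2132, 0.2132, 0.4264, 0.8528).
r_{12} = e_1·c_2 = -4.0508.
u_2 = c_2 + 4.0508·e_1 = (-1.8636, 0.8636, -2.2727, 0.4545).
‖u_2‖ = 3.0969, so e_2 = (-0.6018, 0.2789, -0.7339, 0.1468).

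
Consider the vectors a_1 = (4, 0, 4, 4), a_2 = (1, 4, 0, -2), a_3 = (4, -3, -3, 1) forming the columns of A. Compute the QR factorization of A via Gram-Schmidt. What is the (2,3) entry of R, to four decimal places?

a_1 = (4, 0, 4, 4); ‖a_1‖ = 6.9282, so q_1 = (0.5774, 0.0000, 0.5774, 0.5774).
q_1·a_2 = 0.5774·1 + 0.0000·4 + 0.5774·0 + 0.5774·(-2) = -0.5774.
u_2 = a_2 + 0.5774·q_1 = (1.3333, 4.0000, 0.3333, -1.6667).
‖u_2‖ = 4.5461, so q_2 = (0.2933, 0.8799, 0.0733, -0.3666).
r_{23} = q_2·a_3 = -2.0531.

r_{23} = -2.0531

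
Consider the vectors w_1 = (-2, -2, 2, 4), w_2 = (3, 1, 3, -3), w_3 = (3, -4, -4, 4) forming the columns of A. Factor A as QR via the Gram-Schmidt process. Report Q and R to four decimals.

q_1 = w_1/‖w_1‖ = (-2, -2, 2, 4)/5.2915 = (-0.3780, -0.3780, 0.3780, 0.7559).
r_{12} = q_1·w_2 = -2.6458.
u_2 = w_2 + 2.6458·q_1 = (2.0000, 0.0000, 4.0000, -1.0000).
‖u_2‖ = 4.5826, so q_2 = (0.4364, 0.0000, 0.8729, -0.2182).
r_{13} = q_1·w_3 = 1.8898; r_{23} = q_2·w_3 = -3.0551.
u_3 = w_3 − 1.8898·q_1 + 3.0551·q_2 = (5.0476, -3.2857, -2.0476, 1.9048).
‖u_3‖ = 6.6404, so q_3 = (0.7601, -0.4948, -0.3084, 0.2868).

Q = [[-0.3780, 0.4364, 0.7601], [-0.3780, 0.0000, -0.4948], [0.3780, 0.8729, -0.3084], [0.7559, -0.2182, 0.2868]], R = [[5.2915, -2.6458, 1.8898], [0.0000, 4.5826, -3.0551], [0.0000, 0.0000, 6.6404]]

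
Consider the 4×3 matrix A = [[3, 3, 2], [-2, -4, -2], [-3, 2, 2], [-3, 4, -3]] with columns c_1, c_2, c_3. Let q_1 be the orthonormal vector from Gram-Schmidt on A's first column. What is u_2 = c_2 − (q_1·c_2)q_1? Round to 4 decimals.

c_1 = (3, -2, -3, -3); ‖c_1‖ = 5.5678, so q_1 = (0.5388, -0.3592, -0.5388, -0.5388).
q_1·c_2 = 0.5388·3 + (-0.3592)·(-4) + (-0.5388)·2 + (-0.5388)·4 = -0.1796.
u_2 = c_2 + 0.1796·q_1 = (3.0968, -4.0645, 1.9032, 3.9032).

u_2 = (3.0968, -4.0645, 1.9032, 3.9032)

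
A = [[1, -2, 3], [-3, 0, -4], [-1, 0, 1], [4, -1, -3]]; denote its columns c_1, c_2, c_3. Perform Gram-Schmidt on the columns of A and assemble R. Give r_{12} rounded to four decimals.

r_{12} = -1.1547

q_1 = c_1/‖c_1‖ = (1, -3, -1, 4)/5.1962 = (0.1925, -0.5774, -0.1925, 0.7698).
r_{12} = q_1·c_2 = -1.1547.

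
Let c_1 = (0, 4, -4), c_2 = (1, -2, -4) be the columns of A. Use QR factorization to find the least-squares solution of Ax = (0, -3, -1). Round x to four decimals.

x = (-0.4079, 0.6316)

q_1 = c_1/‖c_1‖ = (0, 4, -4)/5.6569 = (0.0000, 0.7071, -0.7071).
r_{12} = q_1·c_2 = 1.4142.
u_2 = c_2 − 1.4142·q_1 = (1.0000, -3.0000, -3.0000).
‖u_2‖ = 4.3589, so q_2 = (0.2294, -0.6882, -0.6882).
Qᵀb = (-1.4142, 2.7530).
Back-substitute: x_2 = 2.7530/4.3589 = 0.6316.
x_1 = (-1.4142 − 1.4142·0.6316)/5.6569 = -0.4079.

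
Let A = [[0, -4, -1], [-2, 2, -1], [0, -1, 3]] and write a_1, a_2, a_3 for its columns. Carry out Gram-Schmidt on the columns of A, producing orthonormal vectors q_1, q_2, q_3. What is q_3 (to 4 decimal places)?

a_1 = (0, -2, 0); ‖a_1‖ = 2.0000, so q_1 = (0.0000, -1.0000, 0.0000).
q_1·a_2 = 0.0000·(-4) + (-1.0000)·2 + 0.0000·(-1) = -2.0000.
u_2 = a_2 + 2.0000·q_1 = (-4.0000, 0.0000, -1.0000).
‖u_2‖ = 4.1231, so q_2 = (-0.9701, 0.0000, -0.2425).
q_1·a_3 = 0.0000·(-1) + (-1.0000)·(-1) + 0.0000·3 = 1.0000; q_2·a_3 = (-0.9701)·(-1) + 0.0000·(-1) + (-0.2425)·3 = 0.2425.
u_3 = a_3 − 1.0000·q_1 − 0.2425·q_2 = (-0.7647, 0.0000, 3.0588).
‖u_3‖ = 3.1530, so q_3 = (-0.2425, 0.0000, 0.9701).

q_3 = (-0.2425, 0.0000, 0.9701)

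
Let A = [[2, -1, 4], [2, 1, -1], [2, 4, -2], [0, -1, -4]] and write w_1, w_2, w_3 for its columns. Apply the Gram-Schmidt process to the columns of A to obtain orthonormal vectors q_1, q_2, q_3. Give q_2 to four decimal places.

q_1 = w_1/‖w_1‖ = (2, 2, 2, 0)/3.4641 = (0.5774, 0.5774, 0.5774, 0.0000).
r_{12} = q_1·w_2 = 2.3094.
u_2 = w_2 − 2.3094·q_1 = (-2.3333, -0.3333, 2.6667, -1.0000).
‖u_2‖ = 3.6968, so q_2 = (-0.6312, -0.0902, 0.7213, -0.2705).

q_2 = (-0.6312, -0.0902, 0.7213, -0.2705)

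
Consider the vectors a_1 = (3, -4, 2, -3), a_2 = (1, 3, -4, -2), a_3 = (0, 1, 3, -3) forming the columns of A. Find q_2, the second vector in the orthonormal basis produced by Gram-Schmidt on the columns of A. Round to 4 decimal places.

q_1 = a_1/‖a_1‖ = (3, -4, 2, -3)/6.1644 = (0.4867, -0.6489, 0.3244, -0.4867).
r_{12} = q_1·a_2 = -1.7844.
u_2 = a_2 + 1.7844·q_1 = (1.8684, 1.8421, -3.4211, -2.8684).
‖u_2‖ = 5.1784, so q_2 = (0.3608, 0.3557, -0.6606, -0.5539).

q_2 = (0.3608, 0.3557, -0.6606, -0.5539)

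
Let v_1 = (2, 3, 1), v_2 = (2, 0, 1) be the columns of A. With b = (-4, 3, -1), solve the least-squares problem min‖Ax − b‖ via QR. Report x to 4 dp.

x = (1.0000, -2.8000)

q_1 = v_1/‖v_1‖ = (2, 3, 1)/3.7417 = (0.5345, 0.8018, 0.2673).
r_{12} = q_1·v_2 = 1.3363.
u_2 = v_2 − 1.3363·q_1 = (1.2857, -1.0714, 0.6429).
‖u_2‖ = 1.7928, so q_2 = (0.7171, -0.5976, 0.3586).
Qᵀb = (0.0000, -5.0200).
Back-substitute: x_2 = -5.0200/1.7928 = -2.8000.
x_1 = (0.0000 − 1.3363·(-2.8000))/3.7417 = 1.0000.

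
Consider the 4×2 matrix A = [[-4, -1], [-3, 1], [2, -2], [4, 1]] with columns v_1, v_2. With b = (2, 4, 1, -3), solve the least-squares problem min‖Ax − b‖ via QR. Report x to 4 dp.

v_1 = (-4, -3, 2, 4); ‖v_1‖ = 6.7082, so q_1 = (-0.5963, -0.4472, 0.2981, 0.5963).
q_1·v_2 = (-0.5963)·(-1) + (-0.4472)·1 + 0.2981·(-2) + 0.5963·1 = 0.1491.
u_2 = v_2 − 0.1491·q_1 = (-0.9111, 1.0667, -2.0444, 0.9111).
‖u_2‖ = 2.6415, so q_2 = (-0.3449, 0.4038, -0.7740, 0.3449).
Qᵀb = (-4.4721, -0.8833).
Back-substitute: x_2 = -0.8833/2.6415 = -0.3344.
x_1 = (-4.4721 − 0.1491·(-0.3344))/6.7082 = -0.6592.

x = (-0.6592, -0.3344)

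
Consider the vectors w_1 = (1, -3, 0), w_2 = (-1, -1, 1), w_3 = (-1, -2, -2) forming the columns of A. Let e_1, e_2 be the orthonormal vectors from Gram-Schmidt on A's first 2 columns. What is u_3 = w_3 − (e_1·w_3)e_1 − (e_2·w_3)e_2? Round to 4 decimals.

w_1 = (1, -3, 0); ‖w_1‖ = 3.1623, so e_1 = (0.3162, -0.9487, 0.0000).
e_1·w_2 = 0.3162·(-1) + (-0.9487)·(-1) + 0.0000·1 = 0.6325.
u_2 = w_2 − 0.6325·e_1 = (-1.2000, -0.4000, 1.0000).
‖u_2‖ = 1.6125, so e_2 = (-0.7442, -0.2481, 0.6202).
e_1·w_3 = 0.3162·(-1) + (-0.9487)·(-2) + 0.0000·(-2) = 1.5811; e_2·w_3 = (-0.7442)·(-1) + (-0.2481)·(-2) + 0.6202·(-2) = 0.0000.
u_3 = w_3 − 1.5811·e_1 − 0.0000·e_2 = (-1.5000, -0.5000, -2.0000).

u_3 = (-1.5000, -0.5000, -2.0000)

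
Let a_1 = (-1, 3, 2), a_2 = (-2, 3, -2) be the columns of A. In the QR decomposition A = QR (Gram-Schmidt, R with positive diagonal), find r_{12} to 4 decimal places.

e_1 = a_1/‖a_1‖ = (-1, 3, 2)/3.7417 = (-0.2673, 0.8018, 0.5345).
r_{12} = e_1·a_2 = 1.8708.

r_{12} = 1.8708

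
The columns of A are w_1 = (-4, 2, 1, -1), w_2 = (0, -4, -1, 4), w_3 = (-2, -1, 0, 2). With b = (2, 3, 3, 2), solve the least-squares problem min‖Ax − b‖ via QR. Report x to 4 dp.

x = (-6.4348, -7.1159, 12.0145)

w_1 = (-4, 2, 1, -1); ‖w_1‖ = 4.6904, so q_1 = (-0.8528, 0.4264, 0.2132, -0.2132).
q_1·w_2 = (-0.8528)·0 + 0.4264·(-4) + 0.2132·(-1) + (-0.2132)·4 = -2.7716.
u_2 = w_2 + 2.7716·q_1 = (-2.3636, -2.8182, -0.4091, 3.4091).
‖u_2‖ = 5.0317, so q_2 = (-0.4697, -0.5601, -0.0813, 0.6775).
q_1·w_3 = (-0.8528)·(-2) + 0.4264·(-1) + 0.2132·0 + (-0.2132)·2 = 0.8528; q_2·w_3 = (-0.4697)·(-2) + (-0.5601)·(-1) + (-0.0813)·0 + 0.6775·2 = 2.8546.
u_3 = w_3 − 0.8528·q_1 − 2.8546·q_2 = (0.0682, 0.2352, 0.0503, 0.2478).
‖u_3‖ = 0.3520, so q_3 = (0.1938, 0.6682, 0.1428, 0.7039).
Qᵀb = (-0.2132, -1.5086, 4.2287).
Back-substitute: x_3 = 4.2287/0.3520 = 12.0145.
x_2 = (-1.5086 − 2.8546·12.0145)/5.0317 = -7.1159.
x_1 = (-0.2132 + 2.7716·(-7.1159) − 0.8528·12.0145)/4.6904 = -6.4348.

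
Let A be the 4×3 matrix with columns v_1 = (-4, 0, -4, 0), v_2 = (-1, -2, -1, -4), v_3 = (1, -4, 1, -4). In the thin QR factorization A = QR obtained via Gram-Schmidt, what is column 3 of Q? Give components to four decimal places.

v_1 = (-4, 0, -4, 0); ‖v_1‖ = 5.6569, so q_1 = (-0.7071, 0.0000, -0.7071, 0.0000).
q_1·v_2 = (-0.7071)·(-1) + 0.0000·(-2) + (-0.7071)·(-1) + 0.0000·(-4) = 1.4142.
u_2 = v_2 − 1.4142·q_1 = (0.0000, -2.0000, 0.0000, -4.0000).
‖u_2‖ = 4.4721, so q_2 = (0.0000, -0.4472, 0.0000, -0.8944).
q_1·v_3 = (-0.7071)·1 + 0.0000·(-4) + (-0.7071)·1 + 0.0000·(-4) = -1.4142; q_2·v_3 = (0.0000)·1 + (-0.4472)·(-4) + (0.0000)·1 + (-0.8944)·(-4) = 5.3666.
u_3 = v_3 + 1.4142·q_1 − 5.3666·q_2 = (0.0000, -1.6000, 0.0000, 0.8000).
‖u_3‖ = 1.7889, so q_3 = (0.0000, -0.8944, 0.0000, 0.4472).

q_3 = (0.0000, -0.8944, 0.0000, 0.4472)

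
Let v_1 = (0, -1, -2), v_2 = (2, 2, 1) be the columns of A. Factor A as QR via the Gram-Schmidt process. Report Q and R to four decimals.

Q = [[0.0000, 0.8305], [-0.4472, 0.4983], [-0.8944, -0.2491]], R = [[2.2361, -1.7889], [0.0000, 2.4083]]

v_1 = (0, -1, -2); ‖v_1‖ = 2.2361, so e_1 = (0.0000, -0.4472, -0.8944).
e_1·v_2 = 0.0000·2 + (-0.4472)·2 + (-0.8944)·1 = -1.7889.
u_2 = v_2 + 1.7889·e_1 = (2.0000, 1.2000, -0.6000).
‖u_2‖ = 2.4083, so e_2 = (0.8305, 0.4983, -0.2491).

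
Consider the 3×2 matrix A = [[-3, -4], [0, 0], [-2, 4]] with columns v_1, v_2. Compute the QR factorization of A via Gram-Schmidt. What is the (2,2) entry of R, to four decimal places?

r_{22} = 5.5470

q_1 = v_1/‖v_1‖ = (-3, 0, -2)/3.6056 = (-0.8321, 0.0000, -0.5547).
r_{12} = q_1·v_2 = 1.1094.
u_2 = v_2 − 1.1094·q_1 = (-3.0769, 0.0000, 4.6154).
r_{22} = ‖u_2‖ = 5.5470.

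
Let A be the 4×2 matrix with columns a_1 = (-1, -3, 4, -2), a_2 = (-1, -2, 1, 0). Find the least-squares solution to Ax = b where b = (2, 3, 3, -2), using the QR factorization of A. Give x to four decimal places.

a_1 = (-1, -3, 4, -2); ‖a_1‖ = 5.4772, so q_1 = (-0.1826, -0.5477, 0.7303, -0.3651).
q_1·a_2 = (-0.1826)·(-1) + (-0.5477)·(-2) + 0.7303·1 + (-0.3651)·0 = 2.0083.
u_2 = a_2 − 2.0083·q_1 = (-0.6333, -0.9000, -0.4667, 0.7333).
‖u_2‖ = 1.4024, so q_2 = (-0.4516, -0.6418, -0.3328, 0.5229).
Qᵀb = (0.9129, -4.8727).
Back-substitute: x_2 = -4.8727/1.4024 = -3.4746.
x_1 = (0.9129 − 2.0083·(-3.4746))/5.4772 = 1.4407.

x = (1.4407, -3.4746)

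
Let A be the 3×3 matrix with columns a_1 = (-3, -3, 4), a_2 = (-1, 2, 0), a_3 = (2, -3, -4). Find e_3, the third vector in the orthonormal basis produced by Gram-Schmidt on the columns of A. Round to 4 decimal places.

e_1 = a_1/‖a_1‖ = (-3, -3, 4)/5.8310 = (-0.5145, -0.5145, 0.6860).
r_{12} = e_1·a_2 = -0.5145.
u_2 = a_2 + 0.5145·e_1 = (-1.2647, 1.7353, 0.3529).
‖u_2‖ = 2.1761, so e_2 = (-0.5812, 0.7974, 0.1622).
r_{13} = e_1·a_3 = -2.2295; r_{23} = e_2·a_3 = -4.2035.
u_3 = a_3 + 2.2295·e_1 + 4.2035·e_2 = (-1.5901, -0.7950, -1.7888).
‖u_3‖ = 2.5220, so e_3 = (-0.6305, -0.3152, -0.7093).

e_3 = (-0.6305, -0.3152, -0.7093)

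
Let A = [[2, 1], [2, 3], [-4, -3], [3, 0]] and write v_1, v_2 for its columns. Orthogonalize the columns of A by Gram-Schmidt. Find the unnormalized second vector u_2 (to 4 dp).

u_2 = (-0.2121, 1.7879, -0.5758, -1.8182)

e_1 = v_1/‖v_1‖ = (2, 2, -4, 3)/5.7446 = (0.3482, 0.3482, -0.6963, 0.5222).
r_{12} = e_1·v_2 = 3.4816.
u_2 = v_2 − 3.4816·e_1 = (-0.2121, 1.7879, -0.5758, -1.8182).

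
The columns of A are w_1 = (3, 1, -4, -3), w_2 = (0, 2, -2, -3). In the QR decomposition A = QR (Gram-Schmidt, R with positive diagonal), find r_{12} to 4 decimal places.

r_{12} = 3.2116

w_1 = (3, 1, -4, -3); ‖w_1‖ = 5.9161, so e_1 = (0.5071, 0.1690, -0.6761, -0.5071).
r_{12} = e_1·w_2 = 3.2116.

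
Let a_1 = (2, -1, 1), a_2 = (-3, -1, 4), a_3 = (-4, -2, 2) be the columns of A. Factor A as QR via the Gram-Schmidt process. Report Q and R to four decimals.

a_1 = (2, -1, 1); ‖a_1‖ = 2.4495, so q_1 = (0.8165, -0.4082, 0.4082).
q_1·a_2 = 0.8165·(-3) + (-0.4082)·(-1) + 0.4082·4 = -0.4082.
u_2 = a_2 + 0.4082·q_1 = (-2.6667, -1.1667, 4.1667).
‖u_2‖ = 5.0827, so q_2 = (-0.5247, -0.2295, 0.8198).
q_1·a_3 = 0.8165·(-4) + (-0.4082)·(-2) + 0.4082·2 = -1.6330; q_2·a_3 = (-0.5247)·(-4) + (-0.2295)·(-2) + 0.8198·2 = 4.1973.
u_3 = a_3 + 1.6330·q_1 − 4.1973·q_2 = (-0.4645, -1.7032, -0.7742).
‖u_3‖ = 1.9277, so q_3 = (-0.2410, -0.8835, -0.4016).

Q = [[0.8165, -0.5247, -0.2410], [-0.4082, -0.2295, -0.8835], [0.4082, 0.8198, -0.4016]], R = [[2.4495, -0.4082, -1.6330], [0.0000, 5.0827, 4.1973], [0.0000, 0.0000, 1.9277]]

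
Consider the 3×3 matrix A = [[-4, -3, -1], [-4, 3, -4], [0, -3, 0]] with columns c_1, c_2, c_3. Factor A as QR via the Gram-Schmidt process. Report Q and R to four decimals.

c_1 = (-4, -4, 0); ‖c_1‖ = 5.6569, so q_1 = (-0.7071, -0.7071, 0.0000).
q_1·c_2 = (-0.7071)·(-3) + (-0.7071)·3 + 0.0000·(-3) = 0.0000.
u_2 = c_2 + 0.0000·q_1 = (-3.0000, 3.0000, -3.0000).
‖u_2‖ = 5.1962, so q_2 = (-0.5774, 0.5774, -0.5774).
q_1·c_3 = (-0.7071)·(-1) + (-0.7071)·(-4) + 0.0000·0 = 3.5355; q_2·c_3 = (-0.5774)·(-1) + 0.5774·(-4) + (-0.5774)·0 = -1.7321.
u_3 = c_3 − 3.5355·q_1 + 1.7321·q_2 = (0.5000, -0.5000, -1.0000).
‖u_3‖ = 1.2247, so q_3 = (0.4082, -0.4082, -0.8165).

Q = [[-0.7071, -0.5774, 0.4082], [-0.7071, 0.5774, -0.4082], [0.0000, -0.5774, -0.8165]], R = [[5.6569, 0.0000, 3.5355], [0.0000, 5.1962, -1.7321], [0.0000, 0.0000, 1.2247]]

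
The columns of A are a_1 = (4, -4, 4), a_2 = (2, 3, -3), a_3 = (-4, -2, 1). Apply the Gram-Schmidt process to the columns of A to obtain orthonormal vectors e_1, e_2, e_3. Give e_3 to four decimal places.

e_1 = a_1/‖a_1‖ = (4, -4, 4)/6.9282 = (0.5774, -0.5774, 0.5774).
r_{12} = e_1·a_2 = -2.3094.
u_2 = a_2 + 2.3094·e_1 = (3.3333, 1.6667, -1.6667).
‖u_2‖ = 4.0825, so e_2 = (0.8165, 0.4082, -0.4082).
r_{13} = e_1·a_3 = -0.5774; r_{23} = e_2·a_3 = -4.4907.
u_3 = a_3 + 0.5774·e_1 + 4.4907·e_2 = (0.0000, -0.5000, -0.5000).
‖u_3‖ = 0.7071, so e_3 = (0.0000, -0.7071, -0.7071).

e_3 = (0.0000, -0.7071, -0.7071)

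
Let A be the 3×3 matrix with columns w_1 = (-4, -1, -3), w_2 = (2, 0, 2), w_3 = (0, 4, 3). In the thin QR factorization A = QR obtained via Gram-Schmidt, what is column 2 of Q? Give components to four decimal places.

q_2 = (-0.2265, -0.7926, 0.5661)

q_1 = w_1/‖w_1‖ = (-4, -1, -3)/5.0990 = (-0.7845, -0.1961, -0.5883).
r_{12} = q_1·w_2 = -2.7456.
u_2 = w_2 + 2.7456·q_1 = (-0.1538, -0.5385, 0.3846).
‖u_2‖ = 0.6794, so q_2 = (-0.2265, -0.7926, 0.5661).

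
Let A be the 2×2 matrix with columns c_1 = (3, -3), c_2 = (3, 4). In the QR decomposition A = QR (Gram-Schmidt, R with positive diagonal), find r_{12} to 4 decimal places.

c_1 = (3, -3); ‖c_1‖ = 4.2426, so e_1 = (0.7071, -0.7071).
r_{12} = e_1·c_2 = -0.7071.

r_{12} = -0.7071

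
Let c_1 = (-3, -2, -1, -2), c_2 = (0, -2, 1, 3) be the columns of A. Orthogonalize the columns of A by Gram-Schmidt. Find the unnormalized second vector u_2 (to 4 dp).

u_2 = (-0.5000, -2.3333, 0.8333, 2.6667)

q_1 = c_1/‖c_1‖ = (-3, -2, -1, -2)/4.2426 = (-0.7071, -0.4714, -0.2357, -0.4714).
r_{12} = q_1·c_2 = -0.7071.
u_2 = c_2 + 0.7071·q_1 = (-0.5000, -2.3333, 0.8333, 2.6667).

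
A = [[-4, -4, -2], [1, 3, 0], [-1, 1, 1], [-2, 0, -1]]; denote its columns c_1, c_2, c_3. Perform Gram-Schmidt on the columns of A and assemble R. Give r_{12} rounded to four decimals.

e_1 = c_1/‖c_1‖ = (-4, 1, -1, -2)/4.6904 = (-0.8528, 0.2132, -0.2132, -0.4264).
r_{12} = e_1·c_2 = 3.8376.

r_{12} = 3.8376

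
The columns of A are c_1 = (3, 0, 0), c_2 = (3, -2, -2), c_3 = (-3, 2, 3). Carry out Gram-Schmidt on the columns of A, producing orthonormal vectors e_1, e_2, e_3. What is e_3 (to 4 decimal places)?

e_1 = c_1/‖c_1‖ = (3, 0, 0)/3.0000 = (1.0000, 0.0000, 0.0000).
r_{12} = e_1·c_2 = 3.0000.
u_2 = c_2 − 3.0000·e_1 = (0.0000, -2.0000, -2.0000).
‖u_2‖ = 2.8284, so e_2 = (0.0000, -0.7071, -0.7071).
r_{13} = e_1·c_3 = -3.0000; r_{23} = e_2·c_3 = -3.5355.
u_3 = c_3 + 3.0000·e_1 + 3.5355·e_2 = (0.0000, -0.5000, 0.5000).
‖u_3‖ = 0.7071, so e_3 = (0.0000, -0.7071, 0.7071).

e_3 = (0.0000, -0.7071, 0.7071)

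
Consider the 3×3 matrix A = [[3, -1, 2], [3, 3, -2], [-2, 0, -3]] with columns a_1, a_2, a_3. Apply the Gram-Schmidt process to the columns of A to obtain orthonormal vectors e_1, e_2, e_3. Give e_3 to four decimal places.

a_1 = (3, 3, -2); ‖a_1‖ = 4.6904, so e_1 = (0.6396, 0.6396, -0.4264).
e_1·a_2 = 0.6396·(-1) + 0.6396·3 + (-0.4264)·0 = 1.2792.
u_2 = a_2 − 1.2792·e_1 = (-1.8182, 2.1818, 0.5455).
‖u_2‖ = 2.8920, so e_2 = (-0.6287, 0.7544, 0.1886).
e_1·a_3 = 0.6396·2 + 0.6396·(-2) + (-0.4264)·(-3) = 1.2792; e_2·a_3 = (-0.6287)·2 + 0.7544·(-2) + 0.1886·(-3) = -3.3321.
u_3 = a_3 − 1.2792·e_1 + 3.3321·e_2 = (-0.9130, -0.3043, -1.8261).
‖u_3‖ = 2.0642, so e_3 = (-0.4423, -0.1474, -0.8847).

e_3 = (-0.4423, -0.1474, -0.8847)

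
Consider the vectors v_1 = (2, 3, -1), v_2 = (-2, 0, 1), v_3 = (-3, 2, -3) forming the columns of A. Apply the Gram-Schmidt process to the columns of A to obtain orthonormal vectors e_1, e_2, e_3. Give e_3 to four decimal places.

e_3 = (-0.4472, 0.0000, -0.8944)

v_1 = (2, 3, -1); ‖v_1‖ = 3.7417, so e_1 = (0.5345, 0.8018, -0.2673).
e_1·v_2 = 0.5345·(-2) + 0.8018·0 + (-0.2673)·1 = -1.3363.
u_2 = v_2 + 1.3363·e_1 = (-1.2857, 1.0714, 0.6429).
‖u_2‖ = 1.7928, so e_2 = (-0.7171, 0.5976, 0.3586).
e_1·v_3 = 0.5345·(-3) + 0.8018·2 + (-0.2673)·(-3) = 0.8018; e_2·v_3 = (-0.7171)·(-3) + 0.5976·2 + 0.3586·(-3) = 2.2709.
u_3 = v_3 − 0.8018·e_1 − 2.2709·e_2 = (-1.8000, 0.0000, -3.6000).
‖u_3‖ = 4.0249, so e_3 = (-0.4472, 0.0000, -0.8944).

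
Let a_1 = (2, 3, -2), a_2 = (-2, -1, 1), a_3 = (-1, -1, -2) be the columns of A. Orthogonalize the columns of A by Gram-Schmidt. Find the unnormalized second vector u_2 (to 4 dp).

a_1 = (2, 3, -2); ‖a_1‖ = 4.1231, so q_1 = (0.4851, 0.7276, -0.4851).
q_1·a_2 = 0.4851·(-2) + 0.7276·(-1) + (-0.4851)·1 = -2.1828.
u_2 = a_2 + 2.1828·q_1 = (-0.9412, 0.5882, -0.0588).

u_2 = (-0.9412, 0.5882, -0.0588)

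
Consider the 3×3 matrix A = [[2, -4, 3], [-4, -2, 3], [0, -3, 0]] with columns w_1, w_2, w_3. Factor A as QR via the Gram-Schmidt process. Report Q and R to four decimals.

w_1 = (2, -4, 0); ‖w_1‖ = 4.4721, so q_1 = (0.4472, -0.8944, 0.0000).
q_1·w_2 = 0.4472·(-4) + (-0.8944)·(-2) + 0.0000·(-3) = 0.0000.
u_2 = w_2 + 0.0000·q_1 = (-4.0000, -2.0000, -3.0000).
‖u_2‖ = 5.3852, so q_2 = (-0.7428, -0.3714, -0.5571).
q_1·w_3 = 0.4472·3 + (-0.8944)·3 + 0.0000·0 = -1.3416; q_2·w_3 = (-0.7428)·3 + (-0.3714)·3 + (-0.5571)·0 = -3.3425.
u_3 = w_3 + 1.3416·q_1 + 3.3425·q_2 = (1.1172, 0.5586, -1.8621).
‖u_3‖ = 2.2422, so q_3 = (0.4983, 0.2491, -0.8305).

Q = [[0.4472, -0.7428, 0.4983], [-0.8944, -0.3714, 0.2491], [0.0000, -0.5571, -0.8305]], R = [[4.4721, 0.0000, -1.3416], [0.0000, 5.3852, -3.3425], [0.0000, 0.0000, 2.2422]]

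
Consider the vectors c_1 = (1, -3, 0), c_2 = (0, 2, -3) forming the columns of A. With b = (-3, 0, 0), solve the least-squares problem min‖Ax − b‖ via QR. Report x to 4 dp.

c_1 = (1, -3, 0); ‖c_1‖ = 3.1623, so e_1 = (0.3162, -0.9487, 0.0000).
e_1·c_2 = 0.3162·0 + (-0.9487)·2 + 0.0000·(-3) = -1.8974.
u_2 = c_2 + 1.8974·e_1 = (0.6000, 0.2000, -3.0000).
‖u_2‖ = 3.0659, so e_2 = (0.1957, 0.0652, -0.9785).
Qᵀb = (-0.9487, -0.5871).
Back-substitute: x_2 = -0.5871/3.0659 = -0.1915.
x_1 = (-0.9487 + 1.8974·(-0.1915))/3.1623 = -0.4149.

x = (-0.4149, -0.1915)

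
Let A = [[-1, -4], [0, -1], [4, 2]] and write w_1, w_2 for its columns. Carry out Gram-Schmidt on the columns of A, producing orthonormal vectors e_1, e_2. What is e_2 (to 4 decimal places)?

e_1 = w_1/‖w_1‖ = (-1, 0, 4)/4.1231 = (-0.2425, 0.0000, 0.9701).
r_{12} = e_1·w_2 = 2.9104.
u_2 = w_2 − 2.9104·e_1 = (-3.2941, -1.0000, -0.8235).
‖u_2‖ = 3.5397, so e_2 = (-0.9306, -0.2825, -0.2327).

e_2 = (-0.9306, -0.2825, -0.2327)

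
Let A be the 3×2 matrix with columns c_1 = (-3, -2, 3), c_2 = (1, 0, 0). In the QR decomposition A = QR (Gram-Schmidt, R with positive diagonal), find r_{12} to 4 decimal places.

c_1 = (-3, -2, 3); ‖c_1‖ = 4.6904, so q_1 = (-0.6396, -0.4264, 0.6396).
r_{12} = q_1·c_2 = -0.6396.

r_{12} = -0.6396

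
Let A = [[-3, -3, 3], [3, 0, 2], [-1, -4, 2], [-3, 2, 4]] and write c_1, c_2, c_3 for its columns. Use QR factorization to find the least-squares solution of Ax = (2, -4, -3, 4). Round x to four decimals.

x = (-1.2778, 0.7234, -0.2186)

c_1 = (-3, 3, -1, -3); ‖c_1‖ = 5.2915, so e_1 = (-0.5669, 0.5669, -0.1890, -0.5669).
e_1·c_2 = (-0.5669)·(-3) + 0.5669·0 + (-0.1890)·(-4) + (-0.5669)·2 = 1.3229.
u_2 = c_2 − 1.3229·e_1 = (-2.2500, -0.7500, -3.7500, 2.7500).
‖u_2‖ = 5.2202, so e_2 = (-0.4310, -0.1437, -0.7184, 0.5268).
e_1·c_3 = (-0.5669)·3 + 0.5669·2 + (-0.1890)·2 + (-0.5669)·4 = -3.2127; e_2·c_3 = (-0.4310)·3 + (-0.1437)·2 + (-0.7184)·2 + 0.5268·4 = -0.9099.
u_3 = c_3 + 3.2127·e_1 + 0.9099·e_2 = (0.7864, 3.6907, 0.7392, 2.6579).
‖u_3‖ = 4.6745, so e_3 = (0.1682, 0.7895, 0.1581, 0.5686).
Qᵀb = (-5.1025, 3.9750, -1.0217).
Back-substitute: x_3 = -1.0217/4.6745 = -0.2186.
x_2 = (3.9750 + 0.9099·(-0.2186))/5.2202 = 0.7234.
x_1 = (-5.1025 − 1.3229·0.7234 + 3.2127·(-0.2186))/5.2915 = -1.2778.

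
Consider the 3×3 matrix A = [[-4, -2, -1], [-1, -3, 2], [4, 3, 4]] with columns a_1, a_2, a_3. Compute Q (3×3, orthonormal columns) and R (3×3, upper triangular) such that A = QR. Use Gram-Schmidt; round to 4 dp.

Q = [[-0.6963, 0.3225, 0.6412], [-0.1741, -0.9426, 0.2850], [0.6963, 0.0868, 0.7125]], R = [[5.7446, 4.0038, 3.1334], [0.0000, 2.4433, -1.8604], [0.0000, 0.0000, 2.7786]]

a_1 = (-4, -1, 4); ‖a_1‖ = 5.7446, so q_1 = (-0.6963, -0.1741, 0.6963).
q_1·a_2 = (-0.6963)·(-2) + (-0.1741)·(-3) + 0.6963·3 = 4.0038.
u_2 = a_2 − 4.0038·q_1 = (0.7879, -2.3030, 0.2121).
‖u_2‖ = 2.4433, so q_2 = (0.3225, -0.9426, 0.0868).
q_1·a_3 = (-0.6963)·(-1) + (-0.1741)·2 + 0.6963·4 = 3.1334; q_2·a_3 = 0.3225·(-1) + (-0.9426)·2 + 0.0868·4 = -1.8604.
u_3 = a_3 − 3.1334·q_1 + 1.8604·q_2 = (1.7817, 0.7919, 1.9797).
‖u_3‖ = 2.7786, so q_3 = (0.6412, 0.2850, 0.7125).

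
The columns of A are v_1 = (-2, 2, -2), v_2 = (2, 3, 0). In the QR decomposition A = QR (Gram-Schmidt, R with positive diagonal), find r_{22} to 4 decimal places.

r_{22} = 3.5590

v_1 = (-2, 2, -2); ‖v_1‖ = 3.4641, so e_1 = (-0.5774, 0.5774, -0.5774).
e_1·v_2 = (-0.5774)·2 + 0.5774·3 + (-0.5774)·0 = 0.5774.
u_2 = v_2 − 0.5774·e_1 = (2.3333, 2.6667, 0.3333).
r_{22} = ‖u_2‖ = 3.5590.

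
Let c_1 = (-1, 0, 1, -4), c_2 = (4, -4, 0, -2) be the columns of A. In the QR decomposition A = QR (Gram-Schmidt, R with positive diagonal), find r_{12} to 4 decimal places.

c_1 = (-1, 0, 1, -4); ‖c_1‖ = 4.2426, so e_1 = (-0.2357, 0.0000, 0.2357, -0.9428).
r_{12} = e_1·c_2 = 0.9428.

r_{12} = 0.9428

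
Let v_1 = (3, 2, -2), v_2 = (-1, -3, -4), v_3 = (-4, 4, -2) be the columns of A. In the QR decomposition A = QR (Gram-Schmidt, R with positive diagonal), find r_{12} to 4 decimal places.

v_1 = (3, 2, -2); ‖v_1‖ = 4.1231, so e_1 = (0.7276, 0.4851, -0.4851).
r_{12} = e_1·v_2 = -0.2425.

r_{12} = -0.2425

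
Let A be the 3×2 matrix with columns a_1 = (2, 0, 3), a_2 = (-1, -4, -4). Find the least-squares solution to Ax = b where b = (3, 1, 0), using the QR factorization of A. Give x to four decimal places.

a_1 = (2, 0, 3); ‖a_1‖ = 3.6056, so e_1 = (0.5547, 0.0000, 0.8321).
e_1·a_2 = 0.5547·(-1) + 0.0000·(-4) + 0.8321·(-4) = -3.8829.
u_2 = a_2 + 3.8829·e_1 = (1.1538, -4.0000, -0.7692).
‖u_2‖ = 4.2336, so e_2 = (0.2725, -0.9448, -0.1817).
Qᵀb = (1.6641, -0.1272).
Back-substitute: x_2 = -0.1272/4.2336 = -0.0300.
x_1 = (1.6641 + 3.8829·(-0.0300))/3.6056 = 0.4292.

x = (0.4292, -0.0300)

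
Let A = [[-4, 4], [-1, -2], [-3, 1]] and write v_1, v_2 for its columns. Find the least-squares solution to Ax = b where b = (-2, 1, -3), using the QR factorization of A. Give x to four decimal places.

x = (0.4475, -0.2568)

q_1 = v_1/‖v_1‖ = (-4, -1, -3)/5.0990 = (-0.7845, -0.1961, -0.5883).
r_{12} = q_1·v_2 = -3.3340.
u_2 = v_2 + 3.3340·q_1 = (1.3846, -2.6538, -0.9615).
‖u_2‖ = 3.1440, so q_2 = (0.4404, -0.8441, -0.3058).
Qᵀb = (3.1379, -0.8074).
Back-substitute: x_2 = -0.8074/3.1440 = -0.2568.
x_1 = (3.1379 + 3.3340·(-0.2568))/5.0990 = 0.4475.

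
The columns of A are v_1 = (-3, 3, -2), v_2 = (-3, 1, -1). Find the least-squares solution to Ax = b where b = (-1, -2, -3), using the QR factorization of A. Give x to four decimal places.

v_1 = (-3, 3, -2); ‖v_1‖ = 4.6904, so e_1 = (-0.6396, 0.6396, -0.4264).
e_1·v_2 = (-0.6396)·(-3) + 0.6396·1 + (-0.4264)·(-1) = 2.9848.
u_2 = v_2 − 2.9848·e_1 = (-1.0909, -0.9091, 0.2727).
‖u_2‖ = 1.4460, so e_2 = (-0.7544, -0.6287, 0.1886).
Qᵀb = (0.6396, 1.4460).
Back-substitute: x_2 = 1.4460/1.4460 = 1.0000.
x_1 = (0.6396 − 2.9848·1.0000)/4.6904 = -0.5000.

x = (-0.5000, 1.0000)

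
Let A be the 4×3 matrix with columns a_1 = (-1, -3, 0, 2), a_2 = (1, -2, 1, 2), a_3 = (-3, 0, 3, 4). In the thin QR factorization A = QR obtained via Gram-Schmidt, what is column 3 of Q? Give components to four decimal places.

q_3 = (-0.5137, 0.4731, 0.5542, 0.4529)

a_1 = (-1, -3, 0, 2); ‖a_1‖ = 3.7417, so q_1 = (-0.2673, -0.8018, 0.0000, 0.5345).
q_1·a_2 = (-0.2673)·1 + (-0.8018)·(-2) + 0.0000·1 + 0.5345·2 = 2.4054.
u_2 = a_2 − 2.4054·q_1 = (1.6429, -0.0714, 1.0000, 0.7143).
‖u_2‖ = 2.0529, so q_2 = (0.8003, -0.0348, 0.4871, 0.3479).
q_1·a_3 = (-0.2673)·(-3) + (-0.8018)·0 + 0.0000·3 + 0.5345·4 = 2.9399; q_2·a_3 = 0.8003·(-3) + (-0.0348)·0 + 0.4871·3 + 0.3479·4 = 0.4523.
u_3 = a_3 − 2.9399·q_1 − 0.4523·q_2 = (-2.5763, 2.3729, 2.7797, 2.2712).
‖u_3‖ = 5.0152, so q_3 = (-0.5137, 0.4731, 0.5542, 0.4529).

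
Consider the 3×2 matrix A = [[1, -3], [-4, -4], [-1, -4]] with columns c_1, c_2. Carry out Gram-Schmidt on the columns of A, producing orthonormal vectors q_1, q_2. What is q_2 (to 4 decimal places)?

c_1 = (1, -4, -1); ‖c_1‖ = 4.2426, so q_1 = (0.2357, -0.9428, -0.2357).
q_1·c_2 = 0.2357·(-3) + (-0.9428)·(-4) + (-0.2357)·(-4) = 4.0069.
u_2 = c_2 − 4.0069·q_1 = (-3.9444, -0.2222, -3.0556).
‖u_2‖ = 4.9944, so q_2 = (-0.7898, -0.0445, -0.6118).

q_2 = (-0.7898, -0.0445, -0.6118)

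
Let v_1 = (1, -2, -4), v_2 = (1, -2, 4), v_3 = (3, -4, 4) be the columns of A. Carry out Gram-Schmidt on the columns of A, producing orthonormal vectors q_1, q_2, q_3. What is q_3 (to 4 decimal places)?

q_3 = (0.8944, 0.4472, 0.0000)

v_1 = (1, -2, -4); ‖v_1‖ = 4.5826, so q_1 = (0.2182, -0.4364, -0.8729).
q_1·v_2 = 0.2182·1 + (-0.4364)·(-2) + (-0.8729)·4 = -2.4004.
u_2 = v_2 + 2.4004·q_1 = (1.5238, -3.0476, 1.9048).
‖u_2‖ = 3.9036, so q_2 = (0.3904, -0.7807, 0.4880).
q_1·v_3 = 0.2182·3 + (-0.4364)·(-4) + (-0.8729)·4 = -1.0911; q_2·v_3 = 0.3904·3 + (-0.7807)·(-4) + 0.4880·4 = 6.2458.
u_3 = v_3 + 1.0911·q_1 − 6.2458·q_2 = (0.8000, 0.4000, 0.0000).
‖u_3‖ = 0.8944, so q_3 = (0.8944, 0.4472, 0.0000).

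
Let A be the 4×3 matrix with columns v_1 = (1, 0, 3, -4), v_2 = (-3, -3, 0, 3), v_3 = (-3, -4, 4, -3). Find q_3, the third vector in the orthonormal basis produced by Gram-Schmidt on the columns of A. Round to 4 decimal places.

q_1 = v_1/‖v_1‖ = (1, 0, 3, -4)/5.0990 = (0.1961, 0.0000, 0.5883, -0.7845).
r_{12} = q_1·v_2 = -2.9417.
u_2 = v_2 + 2.9417·q_1 = (-2.4231, -3.0000, 1.7308, 0.6923).
‖u_2‖ = 4.2832, so q_2 = (-0.5657, -0.7004, 0.4041, 0.1616).
r_{13} = q_1·v_3 = 4.1184; r_{23} = q_2·v_3 = 5.6302.
u_3 = v_3 − 4.1184·q_1 − 5.6302·q_2 = (-0.6226, -0.0566, -0.6981, -0.6792).
‖u_3‖ = 1.1574, so q_3 = (-0.5380, -0.0489, -0.6032, -0.5869).

q_3 = (-0.5380, -0.0489, -0.6032, -0.5869)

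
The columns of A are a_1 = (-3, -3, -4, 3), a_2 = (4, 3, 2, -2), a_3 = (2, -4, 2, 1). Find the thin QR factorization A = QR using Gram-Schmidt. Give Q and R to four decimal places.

a_1 = (-3, -3, -4, 3); ‖a_1‖ = 6.5574, so q_1 = (-0.4575, -0.4575, -0.6100, 0.4575).
q_1·a_2 = (-0.4575)·4 + (-0.4575)·3 + (-0.6100)·2 + 0.4575·(-2) = -5.3374.
u_2 = a_2 + 5.3374·q_1 = (1.5581, 0.5581, -1.2558, 0.4419).
‖u_2‖ = 2.1241, so q_2 = (0.7336, 0.2628, -0.5912, 0.2080).
q_1·a_3 = (-0.4575)·2 + (-0.4575)·(-4) + (-0.6100)·2 + 0.4575·1 = 0.1525; q_2·a_3 = 0.7336·2 + 0.2628·(-4) + (-0.5912)·2 + 0.2080·1 = -0.5584.
u_3 = a_3 − 0.1525·q_1 + 0.5584·q_2 = (2.4794, -3.7835, 1.7629, 1.0464).
‖u_3‖ = 4.9664, so q_3 = (0.4992, -0.7618, 0.3550, 0.2107).

Q = [[-0.4575, 0.7336, 0.4992], [-0.4575, 0.2628, -0.7618], [-0.6100, -0.5912, 0.3550], [0.4575, 0.2080, 0.2107]], R = [[6.5574, -5.3374, 0.1525], [0.0000, 2.1241, -0.5584], [0.0000, 0.0000, 4.9664]]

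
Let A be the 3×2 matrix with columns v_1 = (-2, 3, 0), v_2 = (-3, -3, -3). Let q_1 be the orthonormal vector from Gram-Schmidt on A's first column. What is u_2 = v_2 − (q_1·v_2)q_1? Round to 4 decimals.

u_2 = (-3.4615, -2.3077, -3.0000)

q_1 = v_1/‖v_1‖ = (-2, 3, 0)/3.6056 = (-0.5547, 0.8321, 0.0000).
r_{12} = q_1·v_2 = -0.8321.
u_2 = v_2 + 0.8321·q_1 = (-3.4615, -2.3077, -3.0000).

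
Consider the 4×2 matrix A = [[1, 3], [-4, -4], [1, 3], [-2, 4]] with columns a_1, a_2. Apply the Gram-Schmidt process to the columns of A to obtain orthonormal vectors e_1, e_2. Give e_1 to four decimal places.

e_1 = (0.2132, -0.8528, 0.2132, -0.4264)

e_1 = a_1/‖a_1‖ = (1, -4, 1, -2)/4.6904 = (0.2132, -0.8528, 0.2132, -0.4264).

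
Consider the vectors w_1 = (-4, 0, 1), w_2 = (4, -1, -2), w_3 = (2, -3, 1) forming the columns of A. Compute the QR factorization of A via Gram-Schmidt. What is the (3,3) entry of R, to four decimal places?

r_{33} = 3.1334

e_1 = w_1/‖w_1‖ = (-4, 0, 1)/4.1231 = (-0.9701, 0.0000, 0.2425).
r_{12} = e_1·w_2 = -4.3656.
u_2 = w_2 + 4.3656·e_1 = (-0.2353, -1.0000, -0.9412).
‖u_2‖ = 1.3933, so e_2 = (-0.1689, -0.7177, -0.6755).
r_{13} = e_1·w_3 = -1.6977; r_{23} = e_2·w_3 = 1.1399.
u_3 = w_3 + 1.6977·e_1 − 1.1399·e_2 = (0.5455, -2.1818, 2.1818).
r_{33} = ‖u_3‖ = 3.1334.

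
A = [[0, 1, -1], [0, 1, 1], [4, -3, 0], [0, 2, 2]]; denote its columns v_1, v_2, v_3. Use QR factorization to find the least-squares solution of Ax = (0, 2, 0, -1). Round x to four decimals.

e_1 = v_1/‖v_1‖ = (0, 0, 4, 0)/4.0000 = (0.0000, 0.0000, 1.0000, 0.0000).
r_{12} = e_1·v_2 = -3.0000.
u_2 = v_2 + 3.0000·e_1 = (1.0000, 1.0000, 0.0000, 2.0000).
‖u_2‖ = 2.4495, so e_2 = (0.4082, 0.4082, 0.0000, 0.8165).
r_{13} = e_1·v_3 = 0.0000; r_{23} = e_2·v_3 = 1.6330.
u_3 = v_3 + 0.0000·e_1 − 1.6330·e_2 = (-1.6667, 0.3333, 0.0000, 0.6667).
‖u_3‖ = 1.8257, so e_3 = (-0.9129, 0.1826, 0.0000, 0.3651).
Qᵀb = (0.0000, 0.0000, 0.0000).
Back-substitute: x_3 = 0.0000/1.8257 = 0.0000.
x_2 = (0.0000 − 1.6330·0.0000)/2.4495 = 0.0000.
x_1 = (0.0000 + 3.0000·0.0000 + 0.0000·0.0000)/4.0000 = 0.0000.

x = (0.0000, 0.0000, 0.0000)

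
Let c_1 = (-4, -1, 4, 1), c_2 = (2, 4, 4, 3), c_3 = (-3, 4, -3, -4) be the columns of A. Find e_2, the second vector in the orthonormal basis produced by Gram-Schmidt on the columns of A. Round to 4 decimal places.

c_1 = (-4, -1, 4, 1); ‖c_1‖ = 5.8310, so e_1 = (-0.6860, -0.1715, 0.6860, 0.1715).
e_1·c_2 = (-0.6860)·2 + (-0.1715)·4 + 0.6860·4 + 0.1715·3 = 1.2005.
u_2 = c_2 − 1.2005·e_1 = (2.8235, 4.2059, 3.1765, 2.7941).
‖u_2‖ = 6.5999, so e_2 = (0.4278, 0.6373, 0.4813, 0.4234).

e_2 = (0.4278, 0.6373, 0.4813, 0.4234)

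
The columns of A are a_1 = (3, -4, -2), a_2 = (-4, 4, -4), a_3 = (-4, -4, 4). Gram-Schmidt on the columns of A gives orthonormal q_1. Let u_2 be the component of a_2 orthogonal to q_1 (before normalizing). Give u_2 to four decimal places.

u_2 = (-1.9310, 1.2414, -5.3793)

q_1 = a_1/‖a_1‖ = (3, -4, -2)/5.3852 = (0.5571, -0.7428, -0.3714).
r_{12} = q_1·a_2 = -3.7139.
u_2 = a_2 + 3.7139·q_1 = (-1.9310, 1.2414, -5.3793).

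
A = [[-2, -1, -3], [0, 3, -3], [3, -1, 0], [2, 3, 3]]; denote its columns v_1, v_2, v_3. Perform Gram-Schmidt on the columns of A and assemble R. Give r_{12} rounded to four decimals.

q_1 = v_1/‖v_1‖ = (-2, 0, 3, 2)/4.1231 = (-0.4851, 0.0000, 0.7276, 0.4851).
r_{12} = q_1·v_2 = 1.2127.

r_{12} = 1.2127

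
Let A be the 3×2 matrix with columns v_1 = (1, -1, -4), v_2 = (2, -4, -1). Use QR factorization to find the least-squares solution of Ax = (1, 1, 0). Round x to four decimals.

v_1 = (1, -1, -4); ‖v_1‖ = 4.2426, so q_1 = (0.2357, -0.2357, -0.9428).
q_1·v_2 = 0.2357·2 + (-0.2357)·(-4) + (-0.9428)·(-1) = 2.3570.
u_2 = v_2 − 2.3570·q_1 = (1.4444, -3.4444, 1.2222).
‖u_2‖ = 3.9299, so q_2 = (0.3675, -0.8765, 0.3110).
Qᵀb = (0.0000, -0.5089).
Back-substitute: x_2 = -0.5089/3.9299 = -0.1295.
x_1 = (0.0000 − 2.3570·(-0.1295))/4.2426 = 0.0719.

x = (0.0719, -0.1295)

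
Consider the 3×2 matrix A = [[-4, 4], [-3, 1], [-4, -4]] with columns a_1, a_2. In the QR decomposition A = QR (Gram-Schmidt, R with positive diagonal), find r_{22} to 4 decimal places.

r_{22} = 5.7254

a_1 = (-4, -3, -4); ‖a_1‖ = 6.4031, so e_1 = (-0.6247, -0.4685, -0.6247).
e_1·a_2 = (-0.6247)·4 + (-0.4685)·1 + (-0.6247)·(-4) = -0.4685.
u_2 = a_2 + 0.4685·e_1 = (3.7073, 0.7805, -4.2927).
r_{22} = ‖u_2‖ = 5.7254.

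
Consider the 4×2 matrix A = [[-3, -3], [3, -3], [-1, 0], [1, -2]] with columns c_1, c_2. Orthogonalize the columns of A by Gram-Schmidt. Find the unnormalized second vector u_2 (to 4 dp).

u_2 = (-3.3000, -2.7000, -0.1000, -1.9000)

c_1 = (-3, 3, -1, 1); ‖c_1‖ = 4.4721, so e_1 = (-0.6708, 0.6708, -0.2236, 0.2236).
e_1·c_2 = (-0.6708)·(-3) + 0.6708·(-3) + (-0.2236)·0 + 0.2236·(-2) = -0.4472.
u_2 = c_2 + 0.4472·e_1 = (-3.3000, -2.7000, -0.1000, -1.9000).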